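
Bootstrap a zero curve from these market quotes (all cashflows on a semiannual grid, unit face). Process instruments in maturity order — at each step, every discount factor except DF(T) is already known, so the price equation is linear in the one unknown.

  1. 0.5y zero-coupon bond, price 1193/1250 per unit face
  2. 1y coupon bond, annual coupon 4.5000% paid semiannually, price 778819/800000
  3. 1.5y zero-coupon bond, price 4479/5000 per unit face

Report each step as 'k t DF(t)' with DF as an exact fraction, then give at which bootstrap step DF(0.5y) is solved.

1 1/2 1193/1250
2 1 9311/10000
3 3/2 4479/5000
DF(0.5y) is solved at step 1

step 1 [0.5y] zero: DF = P = 1193/1250 ≈ 0.954400
step 2 [1y] bond c/2=9/400: DF=(778819/800000 − 9/400·(0.954400))/(1+9/400) = 9311/10000 ≈ 0.931100
step 3 [1.5y] zero: DF = P = 4479/5000 ≈ 0.895800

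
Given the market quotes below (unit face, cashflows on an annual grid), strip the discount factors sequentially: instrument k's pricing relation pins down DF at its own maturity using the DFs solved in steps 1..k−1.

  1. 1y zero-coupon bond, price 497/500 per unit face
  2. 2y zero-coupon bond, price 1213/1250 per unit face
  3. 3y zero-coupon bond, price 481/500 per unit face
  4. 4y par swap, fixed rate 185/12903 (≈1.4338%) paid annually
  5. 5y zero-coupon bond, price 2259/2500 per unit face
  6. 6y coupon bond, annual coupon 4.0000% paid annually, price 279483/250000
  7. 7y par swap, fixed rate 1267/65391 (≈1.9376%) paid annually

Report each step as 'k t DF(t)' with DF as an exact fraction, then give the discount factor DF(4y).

1 1 497/500
2 2 1213/1250
3 3 481/500
4 4 1889/2000
5 5 2259/2500
6 6 8913/10000
7 7 8733/10000
DF(4y) = 1889/2000 ≈ 0.944500

step 1 [1y] zero: DF = P = 497/500 ≈ 0.994000
step 2 [2y] zero: DF = P = 1213/1250 ≈ 0.970400
step 3 [3y] zero: DF = P = 481/500 ≈ 0.962000
step 4 [4y] swap r/1=185/12903: DF=(1 − 185/12903·(0.994000+0.970400+0.962000))/(1+185/12903) = 1889/2000 ≈ 0.944500
step 5 [5y] zero: DF = P = 2259/2500 ≈ 0.903600
step 6 [6y] bond c/1=1/25: DF=(279483/250000 − 1/25·(0.994000+0.970400+0.962000+0.944500+0.903600))/(1+1/25) = 8913/10000 ≈ 0.891300
step 7 [7y] swap r/1=1267/65391: DF=(1 − 1267/65391·(0.994000+0.970400+0.962000+0.944500+0.903600+0.891300))/(1+1267/65391) = 8733/10000 ≈ 0.873300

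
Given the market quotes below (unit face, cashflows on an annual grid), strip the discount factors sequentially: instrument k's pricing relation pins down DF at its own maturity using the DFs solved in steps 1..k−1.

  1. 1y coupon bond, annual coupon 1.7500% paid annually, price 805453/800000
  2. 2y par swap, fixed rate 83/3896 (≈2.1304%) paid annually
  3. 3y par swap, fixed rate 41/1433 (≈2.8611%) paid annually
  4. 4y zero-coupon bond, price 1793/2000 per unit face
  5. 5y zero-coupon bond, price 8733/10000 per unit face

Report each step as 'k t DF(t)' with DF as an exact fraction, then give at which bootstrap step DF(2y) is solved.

step 1 [1y] bond c/1=7/400: DF=(805453/800000 − 7/400·(0))/(1+7/400) = 1979/2000 ≈ 0.989500
step 2 [2y] swap r/1=83/3896: DF=(1 − 83/3896·(0.989500))/(1+83/3896) = 1917/2000 ≈ 0.958500
step 3 [3y] swap r/1=41/1433: DF=(1 − 41/1433·(0.989500+0.958500))/(1+41/1433) = 459/500 ≈ 0.918000
step 4 [4y] zero: DF = P = 1793/2000 ≈ 0.896500
step 5 [5y] zero: DF = P = 8733/10000 ≈ 0.873300

1 1 1979/2000
2 2 1917/2000
3 3 459/500
4 4 1793/2000
5 5 8733/10000
DF(2y) is solved at step 2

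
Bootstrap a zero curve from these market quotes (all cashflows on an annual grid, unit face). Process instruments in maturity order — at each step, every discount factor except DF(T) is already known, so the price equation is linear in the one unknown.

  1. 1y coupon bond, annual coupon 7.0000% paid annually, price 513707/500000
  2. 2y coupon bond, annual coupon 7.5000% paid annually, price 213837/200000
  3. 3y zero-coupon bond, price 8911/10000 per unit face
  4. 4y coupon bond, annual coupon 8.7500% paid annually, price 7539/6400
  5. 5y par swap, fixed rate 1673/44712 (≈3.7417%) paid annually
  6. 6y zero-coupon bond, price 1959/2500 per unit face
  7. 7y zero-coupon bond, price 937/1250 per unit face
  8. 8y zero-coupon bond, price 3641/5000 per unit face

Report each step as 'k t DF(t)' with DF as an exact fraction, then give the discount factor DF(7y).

1 1 4801/5000
2 2 2319/2500
3 3 8911/10000
4 4 2149/2500
5 5 8327/10000
6 6 1959/2500
7 7 937/1250
8 8 3641/5000
DF(7y) = 937/1250 ≈ 0.749600

step 1 [1y] bond c/1=7/100: DF=(513707/500000 − 7/100·(0))/(1+7/100) = 4801/5000 ≈ 0.960200
step 2 [2y] bond c/1=3/40: DF=(213837/200000 − 3/40·(0.960200))/(1+3/40) = 2319/2500 ≈ 0.927600
step 3 [3y] zero: DF = P = 8911/10000 ≈ 0.891100
step 4 [4y] bond c/1=7/80: DF=(7539/6400 − 7/80·(0.960200+0.927600+0.891100))/(1+7/80) = 2149/2500 ≈ 0.859600
step 5 [5y] swap r/1=1673/44712: DF=(1 − 1673/44712·(0.960200+0.927600+0.891100+0.859600))/(1+1673/44712) = 8327/10000 ≈ 0.832700
step 6 [6y] zero: DF = P = 1959/2500 ≈ 0.783600
step 7 [7y] zero: DF = P = 937/1250 ≈ 0.749600
step 8 [8y] zero: DF = P = 3641/5000 ≈ 0.728200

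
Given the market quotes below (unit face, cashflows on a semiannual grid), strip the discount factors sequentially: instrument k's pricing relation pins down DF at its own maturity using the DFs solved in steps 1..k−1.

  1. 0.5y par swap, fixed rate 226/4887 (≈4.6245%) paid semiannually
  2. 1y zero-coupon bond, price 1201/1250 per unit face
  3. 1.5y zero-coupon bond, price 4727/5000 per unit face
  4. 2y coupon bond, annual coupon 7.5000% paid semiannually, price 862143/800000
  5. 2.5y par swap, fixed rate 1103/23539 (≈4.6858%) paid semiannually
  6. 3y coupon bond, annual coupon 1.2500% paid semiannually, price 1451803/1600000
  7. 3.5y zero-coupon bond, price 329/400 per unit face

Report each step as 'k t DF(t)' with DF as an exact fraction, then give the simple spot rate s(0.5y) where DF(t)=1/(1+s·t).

1 1/2 4887/5000
2 1 1201/1250
3 3/2 4727/5000
4 2 1869/2000
5 5/2 8897/10000
6 3 349/400
7 7/2 329/400
s(0.5y) = (1/(4887/5000) − 1)/(1/2) = 226/4887 ≈ 4.6245%

step 1 [0.5y] swap r/2=113/4887: DF=(1 − 113/4887·(0))/(1+113/4887) = 4887/5000 ≈ 0.977400
step 2 [1y] zero: DF = P = 1201/1250 ≈ 0.960800
step 3 [1.5y] zero: DF = P = 4727/5000 ≈ 0.945400
step 4 [2y] bond c/2=3/80: DF=(862143/800000 − 3/80·(0.977400+0.960800+0.945400))/(1+3/80) = 1869/2000 ≈ 0.934500
step 5 [2.5y] swap r/2=1103/47078: DF=(1 − 1103/47078·(0.977400+0.960800+0.945400+0.934500))/(1+1103/47078) = 8897/10000 ≈ 0.889700
step 6 [3y] bond c/2=1/160: DF=(1451803/1600000 − 1/160·(0.977400+0.960800+0.945400+0.934500+0.889700))/(1+1/160) = 349/400 ≈ 0.872500
step 7 [3.5y] zero: DF = P = 329/400 ≈ 0.822500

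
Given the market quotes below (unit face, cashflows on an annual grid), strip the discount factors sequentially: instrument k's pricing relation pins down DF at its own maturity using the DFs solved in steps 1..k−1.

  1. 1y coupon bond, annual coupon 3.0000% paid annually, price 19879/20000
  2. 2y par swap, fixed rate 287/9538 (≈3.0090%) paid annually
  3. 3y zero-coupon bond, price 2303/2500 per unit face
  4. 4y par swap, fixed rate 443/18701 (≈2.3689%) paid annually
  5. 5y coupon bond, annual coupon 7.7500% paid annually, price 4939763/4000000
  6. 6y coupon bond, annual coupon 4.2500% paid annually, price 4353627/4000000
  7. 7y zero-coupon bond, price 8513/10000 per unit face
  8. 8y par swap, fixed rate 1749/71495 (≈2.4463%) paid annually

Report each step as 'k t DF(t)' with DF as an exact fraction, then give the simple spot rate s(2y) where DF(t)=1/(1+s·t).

step 1 [1y] bond c/1=3/100: DF=(19879/20000 − 3/100·(0))/(1+3/100) = 193/200 ≈ 0.965000
step 2 [2y] swap r/1=287/9538: DF=(1 − 287/9538·(0.965000))/(1+287/9538) = 4713/5000 ≈ 0.942600
step 3 [3y] zero: DF = P = 2303/2500 ≈ 0.921200
step 4 [4y] swap r/1=443/18701: DF=(1 − 443/18701·(0.965000+0.942600+0.921200))/(1+443/18701) = 4557/5000 ≈ 0.911400
step 5 [5y] bond c/1=31/400: DF=(4939763/4000000 − 31/400·(0.965000+0.942600+0.921200+0.911400))/(1+31/400) = 8771/10000 ≈ 0.877100
step 6 [6y] bond c/1=17/400: DF=(4353627/4000000 − 17/400·(0.965000+0.942600+0.921200+0.911400+0.877100))/(1+17/400) = 4279/5000 ≈ 0.855800
step 7 [7y] zero: DF = P = 8513/10000 ≈ 0.851300
step 8 [8y] swap r/1=1749/71495: DF=(1 − 1749/71495·(0.965000+0.942600+0.921200+0.911400+0.877100+0.855800+0.851300))/(1+1749/71495) = 8251/10000 ≈ 0.825100

1 1 193/200
2 2 4713/5000
3 3 2303/2500
4 4 4557/5000
5 5 8771/10000
6 6 4279/5000
7 7 8513/10000
8 8 8251/10000
s(2y) = (1/(4713/5000) − 1)/(2) = 287/9426 ≈ 3.0448%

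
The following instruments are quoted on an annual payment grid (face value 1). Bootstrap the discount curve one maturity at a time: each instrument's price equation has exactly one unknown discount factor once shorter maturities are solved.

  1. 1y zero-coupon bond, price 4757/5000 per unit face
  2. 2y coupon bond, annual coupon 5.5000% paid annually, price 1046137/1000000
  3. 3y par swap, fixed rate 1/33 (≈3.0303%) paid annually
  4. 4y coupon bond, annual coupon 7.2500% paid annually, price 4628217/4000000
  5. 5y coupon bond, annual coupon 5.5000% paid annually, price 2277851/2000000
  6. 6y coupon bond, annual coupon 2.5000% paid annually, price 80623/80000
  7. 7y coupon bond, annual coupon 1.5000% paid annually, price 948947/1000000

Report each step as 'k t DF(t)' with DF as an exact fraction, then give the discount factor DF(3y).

step 1 [1y] zero: DF = P = 4757/5000 ≈ 0.951400
step 2 [2y] bond c/1=11/200: DF=(1046137/1000000 − 11/200·(0.951400))/(1+11/200) = 471/500 ≈ 0.942000
step 3 [3y] swap r/1=1/33: DF=(1 − 1/33·(0.951400+0.942000))/(1+1/33) = 9149/10000 ≈ 0.914900
step 4 [4y] bond c/1=29/400: DF=(4628217/4000000 − 29/400·(0.951400+0.942000+0.914900))/(1+29/400) = 889/1000 ≈ 0.889000
step 5 [5y] bond c/1=11/200: DF=(2277851/2000000 − 11/200·(0.951400+0.942000+0.914900+0.889000))/(1+11/200) = 2217/2500 ≈ 0.886800
step 6 [6y] bond c/1=1/40: DF=(80623/80000 − 1/40·(0.951400+0.942000+0.914900+0.889000+0.886800))/(1+1/40) = 4357/5000 ≈ 0.871400
step 7 [7y] bond c/1=3/200: DF=(948947/1000000 − 3/200·(0.951400+0.942000+0.914900+0.889000+0.886800+0.871400))/(1+3/200) = 8543/10000 ≈ 0.854300

1 1 4757/5000
2 2 471/500
3 3 9149/10000
4 4 889/1000
5 5 2217/2500
6 6 4357/5000
7 7 8543/10000
DF(3y) = 9149/10000 ≈ 0.914900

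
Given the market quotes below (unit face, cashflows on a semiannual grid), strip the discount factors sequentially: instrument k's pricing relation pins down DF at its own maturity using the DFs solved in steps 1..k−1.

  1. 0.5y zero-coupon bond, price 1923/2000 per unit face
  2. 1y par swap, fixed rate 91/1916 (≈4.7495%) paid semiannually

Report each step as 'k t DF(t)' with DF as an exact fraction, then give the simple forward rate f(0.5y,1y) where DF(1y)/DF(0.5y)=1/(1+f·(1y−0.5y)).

step 1 [0.5y] zero: DF = P = 1923/2000 ≈ 0.961500
step 2 [1y] swap r/2=91/3832: DF=(1 − 91/3832·(0.961500))/(1+91/3832) = 1909/2000 ≈ 0.954500

1 1/2 1923/2000
2 1 1909/2000
f(0.5y,1y) = ((1923/2000)/(1909/2000) − 1)/(1/2) = 28/1909 ≈ 1.4667%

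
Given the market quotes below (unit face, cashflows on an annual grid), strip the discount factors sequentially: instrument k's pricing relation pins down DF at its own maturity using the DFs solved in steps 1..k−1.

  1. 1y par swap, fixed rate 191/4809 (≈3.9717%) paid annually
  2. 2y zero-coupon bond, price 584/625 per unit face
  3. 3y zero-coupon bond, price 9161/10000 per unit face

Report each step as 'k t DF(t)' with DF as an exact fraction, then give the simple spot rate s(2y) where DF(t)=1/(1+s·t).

step 1 [1y] swap r/1=191/4809: DF=(1 − 191/4809·(0))/(1+191/4809) = 4809/5000 ≈ 0.961800
step 2 [2y] zero: DF = P = 584/625 ≈ 0.934400
step 3 [3y] zero: DF = P = 9161/10000 ≈ 0.916100

1 1 4809/5000
2 2 584/625
3 3 9161/10000
s(2y) = (1/(584/625) − 1)/(2) = 41/1168 ≈ 3.5103%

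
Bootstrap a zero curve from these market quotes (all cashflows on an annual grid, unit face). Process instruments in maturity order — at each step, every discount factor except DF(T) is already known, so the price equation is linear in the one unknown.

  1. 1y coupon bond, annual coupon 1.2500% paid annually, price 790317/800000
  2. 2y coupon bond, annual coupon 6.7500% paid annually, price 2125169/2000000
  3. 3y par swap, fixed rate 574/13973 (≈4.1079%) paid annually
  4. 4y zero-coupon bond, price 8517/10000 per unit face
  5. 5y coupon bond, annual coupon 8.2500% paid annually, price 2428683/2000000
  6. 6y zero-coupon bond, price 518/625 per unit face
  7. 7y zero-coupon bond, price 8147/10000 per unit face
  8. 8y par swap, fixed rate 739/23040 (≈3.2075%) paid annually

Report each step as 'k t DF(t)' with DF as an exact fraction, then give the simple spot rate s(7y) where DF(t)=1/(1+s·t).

step 1 [1y] bond c/1=1/80: DF=(790317/800000 − 1/80·(0))/(1+1/80) = 9757/10000 ≈ 0.975700
step 2 [2y] bond c/1=27/400: DF=(2125169/2000000 − 27/400·(0.975700))/(1+27/400) = 9337/10000 ≈ 0.933700
step 3 [3y] swap r/1=574/13973: DF=(1 − 574/13973·(0.975700+0.933700))/(1+574/13973) = 2213/2500 ≈ 0.885200
step 4 [4y] zero: DF = P = 8517/10000 ≈ 0.851700
step 5 [5y] bond c/1=33/400: DF=(2428683/2000000 − 33/400·(0.975700+0.933700+0.885200+0.851700))/(1+33/400) = 8439/10000 ≈ 0.843900
step 6 [6y] zero: DF = P = 518/625 ≈ 0.828800
step 7 [7y] zero: DF = P = 8147/10000 ≈ 0.814700
step 8 [8y] swap r/1=739/23040: DF=(1 − 739/23040·(0.975700+0.933700+0.885200+0.851700+0.843900+0.828800+0.814700))/(1+739/23040) = 7783/10000 ≈ 0.778300

1 1 9757/10000
2 2 9337/10000
3 3 2213/2500
4 4 8517/10000
5 5 8439/10000
6 6 518/625
7 7 8147/10000
8 8 7783/10000
s(7y) = (1/(8147/10000) − 1)/(7) = 1853/57029 ≈ 3.2492%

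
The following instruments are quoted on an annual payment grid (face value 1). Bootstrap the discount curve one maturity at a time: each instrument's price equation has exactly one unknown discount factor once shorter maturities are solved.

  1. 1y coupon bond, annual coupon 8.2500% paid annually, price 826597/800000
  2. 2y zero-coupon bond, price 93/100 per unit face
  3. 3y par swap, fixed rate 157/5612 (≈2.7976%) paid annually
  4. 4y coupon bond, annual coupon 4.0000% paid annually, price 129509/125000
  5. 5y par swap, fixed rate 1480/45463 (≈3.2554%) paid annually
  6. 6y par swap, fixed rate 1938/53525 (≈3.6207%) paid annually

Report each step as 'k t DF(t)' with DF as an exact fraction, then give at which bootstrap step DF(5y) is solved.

step 1 [1y] bond c/1=33/400: DF=(826597/800000 − 33/400·(0))/(1+33/400) = 1909/2000 ≈ 0.954500
step 2 [2y] zero: DF = P = 93/100 ≈ 0.930000
step 3 [3y] swap r/1=157/5612: DF=(1 − 157/5612·(0.954500+0.930000))/(1+157/5612) = 1843/2000 ≈ 0.921500
step 4 [4y] bond c/1=1/25: DF=(129509/125000 − 1/25·(0.954500+0.930000+0.921500))/(1+1/25) = 8883/10000 ≈ 0.888300
step 5 [5y] swap r/1=1480/45463: DF=(1 − 1480/45463·(0.954500+0.930000+0.921500+0.888300))/(1+1480/45463) = 213/250 ≈ 0.852000
step 6 [6y] swap r/1=1938/53525: DF=(1 − 1938/53525·(0.954500+0.930000+0.921500+0.888300+0.852000))/(1+1938/53525) = 4031/5000 ≈ 0.806200

1 1 1909/2000
2 2 93/100
3 3 1843/2000
4 4 8883/10000
5 5 213/250
6 6 4031/5000
DF(5y) is solved at step 5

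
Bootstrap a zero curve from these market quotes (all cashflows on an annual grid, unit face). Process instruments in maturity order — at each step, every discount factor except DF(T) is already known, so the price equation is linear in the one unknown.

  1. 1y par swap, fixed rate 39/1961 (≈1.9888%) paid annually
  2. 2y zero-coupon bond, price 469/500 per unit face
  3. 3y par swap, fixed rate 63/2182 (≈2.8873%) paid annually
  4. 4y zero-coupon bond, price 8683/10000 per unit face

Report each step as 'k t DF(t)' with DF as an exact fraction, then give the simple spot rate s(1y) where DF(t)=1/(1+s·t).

1 1 1961/2000
2 2 469/500
3 3 9181/10000
4 4 8683/10000
s(1y) = (1/(1961/2000) − 1)/(1) = 39/1961 ≈ 1.9888%

step 1 [1y] swap r/1=39/1961: DF=(1 − 39/1961·(0))/(1+39/1961) = 1961/2000 ≈ 0.980500
step 2 [2y] zero: DF = P = 469/500 ≈ 0.938000
step 3 [3y] swap r/1=63/2182: DF=(1 − 63/2182·(0.980500+0.938000))/(1+63/2182) = 9181/10000 ≈ 0.918100
step 4 [4y] zero: DF = P = 8683/10000 ≈ 0.868300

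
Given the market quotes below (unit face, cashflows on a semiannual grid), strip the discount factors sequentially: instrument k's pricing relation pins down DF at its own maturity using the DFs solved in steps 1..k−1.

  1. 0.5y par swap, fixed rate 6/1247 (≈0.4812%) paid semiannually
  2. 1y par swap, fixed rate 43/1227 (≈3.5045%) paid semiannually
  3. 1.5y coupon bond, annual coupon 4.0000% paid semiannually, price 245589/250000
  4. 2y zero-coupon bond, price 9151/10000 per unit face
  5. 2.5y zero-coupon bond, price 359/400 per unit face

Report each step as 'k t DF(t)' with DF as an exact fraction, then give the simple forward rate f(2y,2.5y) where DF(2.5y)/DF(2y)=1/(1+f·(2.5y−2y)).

1 1/2 1247/1250
2 1 1207/1250
3 3/2 4623/5000
4 2 9151/10000
5 5/2 359/400
f(2y,2.5y) = ((9151/10000)/(359/400) − 1)/(1/2) = 352/8975 ≈ 3.9220%

step 1 [0.5y] swap r/2=3/1247: DF=(1 − 3/1247·(0))/(1+3/1247) = 1247/1250 ≈ 0.997600
step 2 [1y] swap r/2=43/2454: DF=(1 − 43/2454·(0.997600))/(1+43/2454) = 1207/1250 ≈ 0.965600
step 3 [1.5y] bond c/2=1/50: DF=(245589/250000 − 1/50·(0.997600+0.965600))/(1+1/50) = 4623/5000 ≈ 0.924600
step 4 [2y] zero: DF = P = 9151/10000 ≈ 0.915100
step 5 [2.5y] zero: DF = P = 359/400 ≈ 0.897500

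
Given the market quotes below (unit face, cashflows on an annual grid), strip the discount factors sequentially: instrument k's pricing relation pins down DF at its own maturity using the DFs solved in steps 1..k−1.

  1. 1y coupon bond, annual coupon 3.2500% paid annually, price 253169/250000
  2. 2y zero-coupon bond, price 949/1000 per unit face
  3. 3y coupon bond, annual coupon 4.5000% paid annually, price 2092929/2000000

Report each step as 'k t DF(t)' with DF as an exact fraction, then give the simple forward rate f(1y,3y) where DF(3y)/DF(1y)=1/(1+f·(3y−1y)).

1 1 613/625
2 2 949/1000
3 3 9183/10000
f(1y,3y) = ((613/625)/(9183/10000) − 1)/(2) = 625/18366 ≈ 3.4030%

step 1 [1y] bond c/1=13/400: DF=(253169/250000 − 13/400·(0))/(1+13/400) = 613/625 ≈ 0.980800
step 2 [2y] zero: DF = P = 949/1000 ≈ 0.949000
step 3 [3y] bond c/1=9/200: DF=(2092929/2000000 − 9/200·(0.980800+0.949000))/(1+9/200) = 9183/10000 ≈ 0.918300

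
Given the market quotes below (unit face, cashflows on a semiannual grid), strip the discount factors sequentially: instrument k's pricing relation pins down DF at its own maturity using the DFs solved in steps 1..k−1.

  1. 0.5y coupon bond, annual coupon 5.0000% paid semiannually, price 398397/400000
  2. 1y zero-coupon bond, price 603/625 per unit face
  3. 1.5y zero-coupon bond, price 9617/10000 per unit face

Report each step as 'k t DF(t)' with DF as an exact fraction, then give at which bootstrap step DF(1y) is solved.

step 1 [0.5y] bond c/2=1/40: DF=(398397/400000 − 1/40·(0))/(1+1/40) = 9717/10000 ≈ 0.971700
step 2 [1y] zero: DF = P = 603/625 ≈ 0.964800
step 3 [1.5y] zero: DF = P = 9617/10000 ≈ 0.961700

1 1/2 9717/10000
2 1 603/625
3 3/2 9617/10000
DF(1y) is solved at step 2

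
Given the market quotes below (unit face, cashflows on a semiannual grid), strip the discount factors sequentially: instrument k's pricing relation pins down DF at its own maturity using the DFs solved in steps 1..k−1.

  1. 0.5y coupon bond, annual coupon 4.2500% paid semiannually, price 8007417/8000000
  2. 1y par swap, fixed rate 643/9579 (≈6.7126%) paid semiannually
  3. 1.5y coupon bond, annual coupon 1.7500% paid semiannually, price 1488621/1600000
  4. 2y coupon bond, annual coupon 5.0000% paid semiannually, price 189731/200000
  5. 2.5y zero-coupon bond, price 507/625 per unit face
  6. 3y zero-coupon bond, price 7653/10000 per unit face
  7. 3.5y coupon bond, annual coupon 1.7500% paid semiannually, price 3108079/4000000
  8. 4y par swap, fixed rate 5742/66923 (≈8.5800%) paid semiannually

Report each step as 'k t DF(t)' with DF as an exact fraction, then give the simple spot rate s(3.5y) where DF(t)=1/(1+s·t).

step 1 [0.5y] bond c/2=17/800: DF=(8007417/8000000 − 17/800·(0))/(1+17/800) = 9801/10000 ≈ 0.980100
step 2 [1y] swap r/2=643/19158: DF=(1 − 643/19158·(0.980100))/(1+643/19158) = 9357/10000 ≈ 0.935700
step 3 [1.5y] bond c/2=7/800: DF=(1488621/1600000 − 7/800·(0.980100+0.935700))/(1+7/800) = 9057/10000 ≈ 0.905700
step 4 [2y] bond c/2=1/40: DF=(189731/200000 − 1/40·(0.980100+0.935700+0.905700))/(1+1/40) = 8567/10000 ≈ 0.856700
step 5 [2.5y] zero: DF = P = 507/625 ≈ 0.811200
step 6 [3y] zero: DF = P = 7653/10000 ≈ 0.765300
step 7 [3.5y] bond c/2=7/800: DF=(3108079/4000000 − 7/800·(0.980100+0.935700+0.905700+0.856700+0.811200+0.765300))/(1+7/800) = 7247/10000 ≈ 0.724700
step 8 [4y] swap r/2=2871/66923: DF=(1 − 2871/66923·(0.980100+0.935700+0.905700+0.856700+0.811200+0.765300+0.724700))/(1+2871/66923) = 7129/10000 ≈ 0.712900

1 1/2 9801/10000
2 1 9357/10000
3 3/2 9057/10000
4 2 8567/10000
5 5/2 507/625
6 3 7653/10000
7 7/2 7247/10000
8 4 7129/10000
s(3.5y) = (1/(7247/10000) − 1)/(7/2) = 5506/50729 ≈ 10.8538%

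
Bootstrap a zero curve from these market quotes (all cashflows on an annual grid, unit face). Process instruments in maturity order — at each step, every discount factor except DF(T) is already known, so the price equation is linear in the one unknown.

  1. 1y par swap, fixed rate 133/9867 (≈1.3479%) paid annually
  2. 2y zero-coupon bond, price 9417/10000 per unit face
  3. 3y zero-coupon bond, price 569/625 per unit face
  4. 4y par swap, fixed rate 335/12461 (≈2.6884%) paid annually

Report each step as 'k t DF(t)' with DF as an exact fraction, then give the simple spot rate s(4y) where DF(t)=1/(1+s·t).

1 1 9867/10000
2 2 9417/10000
3 3 569/625
4 4 1799/2000
s(4y) = (1/(1799/2000) − 1)/(4) = 201/7196 ≈ 2.7932%

step 1 [1y] swap r/1=133/9867: DF=(1 − 133/9867·(0))/(1+133/9867) = 9867/10000 ≈ 0.986700
step 2 [2y] zero: DF = P = 9417/10000 ≈ 0.941700
step 3 [3y] zero: DF = P = 569/625 ≈ 0.910400
step 4 [4y] swap r/1=335/12461: DF=(1 − 335/12461·(0.986700+0.941700+0.910400))/(1+335/12461) = 1799/2000 ≈ 0.899500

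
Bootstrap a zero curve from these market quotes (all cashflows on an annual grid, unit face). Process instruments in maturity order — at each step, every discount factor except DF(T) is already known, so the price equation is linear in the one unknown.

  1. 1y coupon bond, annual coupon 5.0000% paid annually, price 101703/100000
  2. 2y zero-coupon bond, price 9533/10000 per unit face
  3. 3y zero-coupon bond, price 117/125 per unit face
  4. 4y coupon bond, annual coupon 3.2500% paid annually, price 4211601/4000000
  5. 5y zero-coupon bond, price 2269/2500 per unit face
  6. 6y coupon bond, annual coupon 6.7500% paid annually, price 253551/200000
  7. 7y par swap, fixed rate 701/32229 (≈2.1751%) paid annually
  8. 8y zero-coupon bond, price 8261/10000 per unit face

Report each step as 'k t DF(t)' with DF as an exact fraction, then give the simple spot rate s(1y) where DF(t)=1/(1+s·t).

step 1 [1y] bond c/1=1/20: DF=(101703/100000 − 1/20·(0))/(1+1/20) = 4843/5000 ≈ 0.968600
step 2 [2y] zero: DF = P = 9533/10000 ≈ 0.953300
step 3 [3y] zero: DF = P = 117/125 ≈ 0.936000
step 4 [4y] bond c/1=13/400: DF=(4211601/4000000 − 13/400·(0.968600+0.953300+0.936000))/(1+13/400) = 4649/5000 ≈ 0.929800
step 5 [5y] zero: DF = P = 2269/2500 ≈ 0.907600
step 6 [6y] bond c/1=27/400: DF=(253551/200000 − 27/400·(0.968600+0.953300+0.936000+0.929800+0.907600))/(1+27/400) = 8907/10000 ≈ 0.890700
step 7 [7y] swap r/1=701/32229: DF=(1 − 701/32229·(0.968600+0.953300+0.936000+0.929800+0.907600+0.890700))/(1+701/32229) = 4299/5000 ≈ 0.859800
step 8 [8y] zero: DF = P = 8261/10000 ≈ 0.826100

1 1 4843/5000
2 2 9533/10000
3 3 117/125
4 4 4649/5000
5 5 2269/2500
6 6 8907/10000
7 7 4299/5000
8 8 8261/10000
s(1y) = (1/(4843/5000) − 1)/(1) = 157/4843 ≈ 3.2418%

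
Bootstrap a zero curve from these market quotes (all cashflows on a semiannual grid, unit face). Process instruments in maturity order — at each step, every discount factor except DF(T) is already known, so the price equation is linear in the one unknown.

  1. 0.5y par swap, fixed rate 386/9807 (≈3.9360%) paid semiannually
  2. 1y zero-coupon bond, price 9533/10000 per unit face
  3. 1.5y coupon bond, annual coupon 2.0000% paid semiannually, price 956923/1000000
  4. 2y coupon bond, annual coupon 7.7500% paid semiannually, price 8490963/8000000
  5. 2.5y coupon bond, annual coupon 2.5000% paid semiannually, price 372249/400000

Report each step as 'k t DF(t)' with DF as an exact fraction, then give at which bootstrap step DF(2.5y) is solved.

1 1/2 9807/10000
2 1 9533/10000
3 3/2 9283/10000
4 2 183/200
5 5/2 349/400
DF(2.5y) is solved at step 5

step 1 [0.5y] swap r/2=193/9807: DF=(1 − 193/9807·(0))/(1+193/9807) = 9807/10000 ≈ 0.980700
step 2 [1y] zero: DF = P = 9533/10000 ≈ 0.953300
step 3 [1.5y] bond c/2=1/100: DF=(956923/1000000 − 1/100·(0.980700+0.953300))/(1+1/100) = 9283/10000 ≈ 0.928300
step 4 [2y] bond c/2=31/800: DF=(8490963/8000000 − 31/800·(0.980700+0.953300+0.928300))/(1+31/800) = 183/200 ≈ 0.915000
step 5 [2.5y] bond c/2=1/80: DF=(372249/400000 − 1/80·(0.980700+0.953300+0.928300+0.915000))/(1+1/80) = 349/400 ≈ 0.872500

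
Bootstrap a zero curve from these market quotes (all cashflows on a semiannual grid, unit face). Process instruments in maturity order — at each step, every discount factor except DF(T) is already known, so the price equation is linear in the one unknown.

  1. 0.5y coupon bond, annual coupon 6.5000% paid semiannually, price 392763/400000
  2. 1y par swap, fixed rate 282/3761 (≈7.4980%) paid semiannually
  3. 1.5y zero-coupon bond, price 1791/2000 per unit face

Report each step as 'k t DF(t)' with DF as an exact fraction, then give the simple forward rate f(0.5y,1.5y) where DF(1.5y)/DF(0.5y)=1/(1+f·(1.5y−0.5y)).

1 1/2 951/1000
2 1 1859/2000
3 3/2 1791/2000
f(0.5y,1.5y) = ((951/1000)/(1791/2000) − 1)/(1) = 37/597 ≈ 6.1977%

step 1 [0.5y] bond c/2=13/400: DF=(392763/400000 − 13/400·(0))/(1+13/400) = 951/1000 ≈ 0.951000
step 2 [1y] swap r/2=141/3761: DF=(1 − 141/3761·(0.951000))/(1+141/3761) = 1859/2000 ≈ 0.929500
step 3 [1.5y] zero: DF = P = 1791/2000 ≈ 0.895500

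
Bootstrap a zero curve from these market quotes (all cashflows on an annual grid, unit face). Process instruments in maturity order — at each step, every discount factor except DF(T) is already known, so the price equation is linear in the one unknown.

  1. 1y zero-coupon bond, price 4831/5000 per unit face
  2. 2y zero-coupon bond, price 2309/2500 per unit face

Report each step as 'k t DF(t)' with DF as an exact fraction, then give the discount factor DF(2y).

step 1 [1y] zero: DF = P = 4831/5000 ≈ 0.966200
step 2 [2y] zero: DF = P = 2309/2500 ≈ 0.923600

1 1 4831/5000
2 2 2309/2500
DF(2y) = 2309/2500 ≈ 0.923600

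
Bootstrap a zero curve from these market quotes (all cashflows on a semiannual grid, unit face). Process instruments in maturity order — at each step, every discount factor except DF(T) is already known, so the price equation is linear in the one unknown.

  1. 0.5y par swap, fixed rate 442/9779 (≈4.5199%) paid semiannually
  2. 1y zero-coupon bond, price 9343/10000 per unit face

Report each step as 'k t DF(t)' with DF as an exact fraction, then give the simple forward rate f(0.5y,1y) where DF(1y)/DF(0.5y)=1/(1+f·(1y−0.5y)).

1 1/2 9779/10000
2 1 9343/10000
f(0.5y,1y) = ((9779/10000)/(9343/10000) − 1)/(1/2) = 872/9343 ≈ 9.3332%

step 1 [0.5y] swap r/2=221/9779: DF=(1 − 221/9779·(0))/(1+221/9779) = 9779/10000 ≈ 0.977900
step 2 [1y] zero: DF = P = 9343/10000 ≈ 0.934300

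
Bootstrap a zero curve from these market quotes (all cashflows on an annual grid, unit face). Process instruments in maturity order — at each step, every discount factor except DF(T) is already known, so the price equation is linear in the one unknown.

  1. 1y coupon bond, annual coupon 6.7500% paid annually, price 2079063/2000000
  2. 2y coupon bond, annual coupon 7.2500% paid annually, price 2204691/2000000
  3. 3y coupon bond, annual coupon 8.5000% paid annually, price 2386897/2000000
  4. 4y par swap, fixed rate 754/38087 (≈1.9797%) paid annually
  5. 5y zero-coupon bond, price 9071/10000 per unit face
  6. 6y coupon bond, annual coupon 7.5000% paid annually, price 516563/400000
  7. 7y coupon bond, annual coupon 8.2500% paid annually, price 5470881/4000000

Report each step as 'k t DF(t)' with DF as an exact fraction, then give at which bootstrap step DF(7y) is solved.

1 1 4869/5000
2 2 481/500
3 3 9483/10000
4 4 4623/5000
5 5 9071/10000
6 6 8723/10000
7 7 1047/1250
DF(7y) is solved at step 7

step 1 [1y] bond c/1=27/400: DF=(2079063/2000000 − 27/400·(0))/(1+27/400) = 4869/5000 ≈ 0.973800
step 2 [2y] bond c/1=29/400: DF=(2204691/2000000 − 29/400·(0.973800))/(1+29/400) = 481/500 ≈ 0.962000
step 3 [3y] bond c/1=17/200: DF=(2386897/2000000 − 17/200·(0.973800+0.962000))/(1+17/200) = 9483/10000 ≈ 0.948300
step 4 [4y] swap r/1=754/38087: DF=(1 − 754/38087·(0.973800+0.962000+0.948300))/(1+754/38087) = 4623/5000 ≈ 0.924600
step 5 [5y] zero: DF = P = 9071/10000 ≈ 0.907100
step 6 [6y] bond c/1=3/40: DF=(516563/400000 − 3/40·(0.973800+0.962000+0.948300+0.924600+0.907100))/(1+3/40) = 8723/10000 ≈ 0.872300
step 7 [7y] bond c/1=33/400: DF=(5470881/4000000 − 33/400·(0.973800+0.962000+0.948300+0.924600+0.907100+0.872300))/(1+33/400) = 1047/1250 ≈ 0.837600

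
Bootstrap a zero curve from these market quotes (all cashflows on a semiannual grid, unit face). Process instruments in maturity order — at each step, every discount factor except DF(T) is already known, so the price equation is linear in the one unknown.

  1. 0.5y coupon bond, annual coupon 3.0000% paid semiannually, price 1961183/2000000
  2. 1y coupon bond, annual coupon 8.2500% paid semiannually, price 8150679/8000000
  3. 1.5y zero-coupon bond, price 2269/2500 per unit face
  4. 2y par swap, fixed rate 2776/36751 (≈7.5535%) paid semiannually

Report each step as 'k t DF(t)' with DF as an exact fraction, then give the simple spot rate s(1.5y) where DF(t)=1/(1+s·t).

1 1/2 9661/10000
2 1 4701/5000
3 3/2 2269/2500
4 2 2153/2500
s(1.5y) = (1/(2269/2500) − 1)/(3/2) = 154/2269 ≈ 6.7871%

step 1 [0.5y] bond c/2=3/200: DF=(1961183/2000000 − 3/200·(0))/(1+3/200) = 9661/10000 ≈ 0.966100
step 2 [1y] bond c/2=33/800: DF=(8150679/8000000 − 33/800·(0.966100))/(1+33/800) = 4701/5000 ≈ 0.940200
step 3 [1.5y] zero: DF = P = 2269/2500 ≈ 0.907600
step 4 [2y] swap r/2=1388/36751: DF=(1 − 1388/36751·(0.966100+0.940200+0.907600))/(1+1388/36751) = 2153/2500 ≈ 0.861200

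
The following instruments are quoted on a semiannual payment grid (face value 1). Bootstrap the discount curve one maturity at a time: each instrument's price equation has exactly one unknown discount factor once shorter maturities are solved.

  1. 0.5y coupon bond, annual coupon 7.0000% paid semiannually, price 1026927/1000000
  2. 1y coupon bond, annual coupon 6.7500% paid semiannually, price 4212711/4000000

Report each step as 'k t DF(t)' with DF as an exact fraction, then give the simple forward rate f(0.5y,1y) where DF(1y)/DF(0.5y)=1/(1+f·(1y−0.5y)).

1 1/2 4961/5000
2 1 1233/1250
f(0.5y,1y) = ((4961/5000)/(1233/1250) − 1)/(1/2) = 29/2466 ≈ 1.1760%

step 1 [0.5y] bond c/2=7/200: DF=(1026927/1000000 − 7/200·(0))/(1+7/200) = 4961/5000 ≈ 0.992200
step 2 [1y] bond c/2=27/800: DF=(4212711/4000000 − 27/800·(0.992200))/(1+27/800) = 1233/1250 ≈ 0.986400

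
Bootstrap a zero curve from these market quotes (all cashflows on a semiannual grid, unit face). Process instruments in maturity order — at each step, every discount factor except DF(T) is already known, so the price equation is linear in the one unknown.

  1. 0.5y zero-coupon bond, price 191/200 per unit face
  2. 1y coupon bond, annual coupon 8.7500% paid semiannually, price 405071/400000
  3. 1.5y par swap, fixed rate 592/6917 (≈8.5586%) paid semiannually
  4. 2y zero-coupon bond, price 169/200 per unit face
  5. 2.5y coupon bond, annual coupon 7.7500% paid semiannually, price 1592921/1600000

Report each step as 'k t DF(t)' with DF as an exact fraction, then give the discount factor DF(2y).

step 1 [0.5y] zero: DF = P = 191/200 ≈ 0.955000
step 2 [1y] bond c/2=7/160: DF=(405071/400000 − 7/160·(0.955000))/(1+7/160) = 4651/5000 ≈ 0.930200
step 3 [1.5y] swap r/2=296/6917: DF=(1 − 296/6917·(0.955000+0.930200))/(1+296/6917) = 551/625 ≈ 0.881600
step 4 [2y] zero: DF = P = 169/200 ≈ 0.845000
step 5 [2.5y] bond c/2=31/800: DF=(1592921/1600000 − 31/800·(0.955000+0.930200+0.881600+0.845000))/(1+31/800) = 8237/10000 ≈ 0.823700

1 1/2 191/200
2 1 4651/5000
3 3/2 551/625
4 2 169/200
5 5/2 8237/10000
DF(2y) = 169/200 ≈ 0.845000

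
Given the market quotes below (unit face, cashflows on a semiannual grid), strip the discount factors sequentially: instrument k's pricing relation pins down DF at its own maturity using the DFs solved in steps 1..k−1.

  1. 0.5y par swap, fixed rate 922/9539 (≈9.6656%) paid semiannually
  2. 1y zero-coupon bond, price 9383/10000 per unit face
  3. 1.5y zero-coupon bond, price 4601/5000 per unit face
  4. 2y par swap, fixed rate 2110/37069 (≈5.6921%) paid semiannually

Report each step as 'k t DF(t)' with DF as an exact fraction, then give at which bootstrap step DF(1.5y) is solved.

step 1 [0.5y] swap r/2=461/9539: DF=(1 − 461/9539·(0))/(1+461/9539) = 9539/10000 ≈ 0.953900
step 2 [1y] zero: DF = P = 9383/10000 ≈ 0.938300
step 3 [1.5y] zero: DF = P = 4601/5000 ≈ 0.920200
step 4 [2y] swap r/2=1055/37069: DF=(1 − 1055/37069·(0.953900+0.938300+0.920200))/(1+1055/37069) = 1789/2000 ≈ 0.894500

1 1/2 9539/10000
2 1 9383/10000
3 3/2 4601/5000
4 2 1789/2000
DF(1.5y) is solved at step 3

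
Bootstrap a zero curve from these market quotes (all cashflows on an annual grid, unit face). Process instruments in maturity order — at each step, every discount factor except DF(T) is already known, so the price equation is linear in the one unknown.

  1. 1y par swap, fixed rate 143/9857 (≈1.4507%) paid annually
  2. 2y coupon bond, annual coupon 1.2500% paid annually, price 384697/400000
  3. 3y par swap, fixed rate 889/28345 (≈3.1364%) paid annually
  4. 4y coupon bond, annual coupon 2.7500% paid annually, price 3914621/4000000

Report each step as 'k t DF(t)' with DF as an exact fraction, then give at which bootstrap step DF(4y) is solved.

1 1 9857/10000
2 2 9377/10000
3 3 9111/10000
4 4 4383/5000
DF(4y) is solved at step 4

step 1 [1y] swap r/1=143/9857: DF=(1 − 143/9857·(0))/(1+143/9857) = 9857/10000 ≈ 0.985700
step 2 [2y] bond c/1=1/80: DF=(384697/400000 − 1/80·(0.985700))/(1+1/80) = 9377/10000 ≈ 0.937700
step 3 [3y] swap r/1=889/28345: DF=(1 − 889/28345·(0.985700+0.937700))/(1+889/28345) = 9111/10000 ≈ 0.911100
step 4 [4y] bond c/1=11/400: DF=(3914621/4000000 − 11/400·(0.985700+0.937700+0.911100))/(1+11/400) = 4383/5000 ≈ 0.876600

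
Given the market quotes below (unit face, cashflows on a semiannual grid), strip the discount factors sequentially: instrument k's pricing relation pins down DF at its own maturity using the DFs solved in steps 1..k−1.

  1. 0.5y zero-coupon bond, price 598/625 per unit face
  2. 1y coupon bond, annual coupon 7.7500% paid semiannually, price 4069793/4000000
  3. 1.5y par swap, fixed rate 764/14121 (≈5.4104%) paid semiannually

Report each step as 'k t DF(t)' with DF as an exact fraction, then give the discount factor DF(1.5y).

step 1 [0.5y] zero: DF = P = 598/625 ≈ 0.956800
step 2 [1y] bond c/2=31/800: DF=(4069793/4000000 − 31/800·(0.956800))/(1+31/800) = 4719/5000 ≈ 0.943800
step 3 [1.5y] swap r/2=382/14121: DF=(1 − 382/14121·(0.956800+0.943800))/(1+382/14121) = 2309/2500 ≈ 0.923600

1 1/2 598/625
2 1 4719/5000
3 3/2 2309/2500
DF(1.5y) = 2309/2500 ≈ 0.923600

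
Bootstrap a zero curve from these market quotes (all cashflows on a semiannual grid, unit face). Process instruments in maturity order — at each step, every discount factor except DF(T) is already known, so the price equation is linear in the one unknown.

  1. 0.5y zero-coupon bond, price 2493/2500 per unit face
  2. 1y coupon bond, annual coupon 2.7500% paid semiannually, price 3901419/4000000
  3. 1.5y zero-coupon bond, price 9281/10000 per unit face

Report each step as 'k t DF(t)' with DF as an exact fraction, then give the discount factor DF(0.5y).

step 1 [0.5y] zero: DF = P = 2493/2500 ≈ 0.997200
step 2 [1y] bond c/2=11/800: DF=(3901419/4000000 − 11/800·(0.997200))/(1+11/800) = 4743/5000 ≈ 0.948600
step 3 [1.5y] zero: DF = P = 9281/10000 ≈ 0.928100

1 1/2 2493/2500
2 1 4743/5000
3 3/2 9281/10000
DF(0.5y) = 2493/2500 ≈ 0.997200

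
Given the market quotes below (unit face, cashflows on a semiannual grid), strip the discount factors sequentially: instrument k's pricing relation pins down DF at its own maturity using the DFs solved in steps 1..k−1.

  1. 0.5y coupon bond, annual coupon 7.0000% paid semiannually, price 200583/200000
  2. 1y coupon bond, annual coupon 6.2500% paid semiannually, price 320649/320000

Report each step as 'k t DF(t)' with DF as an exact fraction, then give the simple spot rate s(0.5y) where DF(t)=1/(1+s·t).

1 1/2 969/1000
2 1 9423/10000
s(0.5y) = (1/(969/1000) − 1)/(1/2) = 62/969 ≈ 6.3983%

step 1 [0.5y] bond c/2=7/200: DF=(200583/200000 − 7/200·(0))/(1+7/200) = 969/1000 ≈ 0.969000
step 2 [1y] bond c/2=1/32: DF=(320649/320000 − 1/32·(0.969000))/(1+1/32) = 9423/10000 ≈ 0.942300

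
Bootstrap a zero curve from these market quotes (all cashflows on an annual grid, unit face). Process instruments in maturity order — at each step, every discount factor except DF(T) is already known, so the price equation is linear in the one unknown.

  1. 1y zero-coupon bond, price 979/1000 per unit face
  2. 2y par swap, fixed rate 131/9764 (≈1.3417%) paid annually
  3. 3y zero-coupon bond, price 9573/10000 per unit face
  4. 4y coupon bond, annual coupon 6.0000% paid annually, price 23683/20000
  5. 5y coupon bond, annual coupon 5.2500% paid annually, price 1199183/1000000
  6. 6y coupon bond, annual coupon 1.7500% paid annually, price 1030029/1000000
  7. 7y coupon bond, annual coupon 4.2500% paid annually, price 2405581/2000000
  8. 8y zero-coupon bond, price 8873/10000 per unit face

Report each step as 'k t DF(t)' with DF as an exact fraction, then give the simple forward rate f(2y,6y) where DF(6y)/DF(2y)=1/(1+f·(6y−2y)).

step 1 [1y] zero: DF = P = 979/1000 ≈ 0.979000
step 2 [2y] swap r/1=131/9764: DF=(1 − 131/9764·(0.979000))/(1+131/9764) = 4869/5000 ≈ 0.973800
step 3 [3y] zero: DF = P = 9573/10000 ≈ 0.957300
step 4 [4y] bond c/1=3/50: DF=(23683/20000 − 3/50·(0.979000+0.973800+0.957300))/(1+3/50) = 2381/2500 ≈ 0.952400
step 5 [5y] bond c/1=21/400: DF=(1199183/1000000 − 21/400·(0.979000+0.973800+0.957300+0.952400))/(1+21/400) = 9467/10000 ≈ 0.946700
step 6 [6y] bond c/1=7/400: DF=(1030029/1000000 − 7/400·(0.979000+0.973800+0.957300+0.952400+0.946700))/(1+7/400) = 581/625 ≈ 0.929600
step 7 [7y] bond c/1=17/400: DF=(2405581/2000000 − 17/400·(0.979000+0.973800+0.957300+0.952400+0.946700+0.929600))/(1+17/400) = 4599/5000 ≈ 0.919800
step 8 [8y] zero: DF = P = 8873/10000 ≈ 0.887300

1 1 979/1000
2 2 4869/5000
3 3 9573/10000
4 4 2381/2500
5 5 9467/10000
6 6 581/625
7 7 4599/5000
8 8 8873/10000
f(2y,6y) = ((4869/5000)/(581/625) − 1)/(4) = 221/18592 ≈ 1.1887%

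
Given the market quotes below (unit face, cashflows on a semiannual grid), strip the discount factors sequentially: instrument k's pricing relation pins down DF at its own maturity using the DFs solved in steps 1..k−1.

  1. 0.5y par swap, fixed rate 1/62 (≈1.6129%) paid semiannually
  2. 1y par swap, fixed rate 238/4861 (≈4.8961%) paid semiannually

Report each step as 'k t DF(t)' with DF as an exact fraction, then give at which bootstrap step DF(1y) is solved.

1 1/2 124/125
2 1 2381/2500
DF(1y) is solved at step 2

step 1 [0.5y] swap r/2=1/124: DF=(1 − 1/124·(0))/(1+1/124) = 124/125 ≈ 0.992000
step 2 [1y] swap r/2=119/4861: DF=(1 − 119/4861·(0.992000))/(1+119/4861) = 2381/2500 ≈ 0.952400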